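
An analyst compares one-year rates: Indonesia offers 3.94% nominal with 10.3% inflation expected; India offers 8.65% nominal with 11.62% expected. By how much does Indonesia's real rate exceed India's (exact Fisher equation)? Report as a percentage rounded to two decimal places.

Indonesia: (1 + 0.0394)/(1 + 0.1030) − 1 = -5.7661%
India: (1 + 0.0865)/(1 + 0.1162) − 1 = -2.6608%
Differential = -5.7661% − (-2.6608%) = -3.1053% → -3.11%.

-3.11%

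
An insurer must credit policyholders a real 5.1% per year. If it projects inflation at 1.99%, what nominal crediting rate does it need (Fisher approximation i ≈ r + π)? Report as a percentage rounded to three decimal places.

i ≈ r + π = 5.1% + 1.99% = 7.090%.

7.090%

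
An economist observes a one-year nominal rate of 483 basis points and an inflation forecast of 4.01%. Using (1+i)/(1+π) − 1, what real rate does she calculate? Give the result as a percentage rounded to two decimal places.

1 + r = 1.04830 / 1.04010 = 1.007884
r = 1.007884 − 1 = 0.7884%, i.e. 0.79%.

0.79%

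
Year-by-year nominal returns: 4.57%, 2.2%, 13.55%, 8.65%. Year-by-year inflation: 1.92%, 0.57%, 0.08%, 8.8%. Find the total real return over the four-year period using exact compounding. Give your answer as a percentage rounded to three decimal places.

Nominal growth factor = 1.0457 × 1.0220 × 1.1355 × 1.0865 = 1.318484
Price-level growth factor = 1.0192 × 1.0057 × 1.0008 × 1.0880 = 1.116102
Real growth factor = 1.318484 / 1.116102 = 1.181329
Total real return = 1.181329 − 1 → 18.133%.

18.133%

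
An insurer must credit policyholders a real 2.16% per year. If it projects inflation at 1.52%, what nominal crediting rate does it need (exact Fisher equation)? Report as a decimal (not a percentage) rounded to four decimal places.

(1 + i) = (1 + r)(1 + π) = 1.02160 × 1.01520 = 1.03712832
i = 1.03712832 − 1, so the required nominal rate is 0.0371.

0.0371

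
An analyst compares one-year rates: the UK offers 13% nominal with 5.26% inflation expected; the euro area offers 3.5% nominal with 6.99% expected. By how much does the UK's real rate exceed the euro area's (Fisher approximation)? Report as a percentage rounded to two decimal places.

11.23%

The UK: 13% − 5.26% = 7.740%
The euro area: 3.5% − 6.99% = -3.490%
Differential = 11.230% → 11.23%.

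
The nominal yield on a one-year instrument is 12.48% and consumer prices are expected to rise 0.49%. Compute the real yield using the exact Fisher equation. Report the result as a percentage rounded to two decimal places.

11.93%

1 + r = 1.12480 / 1.00490 = 1.119315
r = 1.119315 − 1 = 11.9315%, i.e. 11.93%.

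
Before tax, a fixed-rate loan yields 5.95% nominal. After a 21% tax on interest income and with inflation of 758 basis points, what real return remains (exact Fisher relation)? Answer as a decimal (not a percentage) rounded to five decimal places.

After-tax nominal return = 5.95% × (1 − 0.21) = 4.7005%.
1 + r = 1.047005 / 1.07580 = 0.973234
After-tax real rate = 0.973234 − 1 → -0.02677.

-0.02677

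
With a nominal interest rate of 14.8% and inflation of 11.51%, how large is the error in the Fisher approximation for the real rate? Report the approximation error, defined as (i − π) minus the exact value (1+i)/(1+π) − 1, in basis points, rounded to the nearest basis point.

Approximate: r ≈ 14.800% − 11.510% = 3.2900%
Exact: (1 + 0.1480)/(1 + 0.1151) − 1 = 2.9504%
Error = 3.2900% − 2.9504% = 0.3396% → 34 basis points.

34 basis points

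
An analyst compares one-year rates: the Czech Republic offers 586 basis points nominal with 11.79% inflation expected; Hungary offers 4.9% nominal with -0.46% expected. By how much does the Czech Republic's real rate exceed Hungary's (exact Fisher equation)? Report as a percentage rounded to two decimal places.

-10.69%

The Czech Republic: (1 + 0.0586)/(1 + 0.1179) − 1 = -5.3046%
Hungary: (1 + 0.0490)/(1 − 0.0046) − 1 = 5.3848%
Differential = -5.3046% − 5.3848% = -10.6894% → -10.69%.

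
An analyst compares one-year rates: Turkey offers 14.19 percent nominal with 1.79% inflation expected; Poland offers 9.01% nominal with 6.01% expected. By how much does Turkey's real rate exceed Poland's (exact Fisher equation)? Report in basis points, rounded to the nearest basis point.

Turkey: (1 + 0.1419)/(1 + 0.0179) − 1 = 12.1819%
Poland: (1 + 0.0901)/(1 + 0.0601) − 1 = 2.8299%
Differential = 12.1819% − 2.8299% = 9.3520% → 935 basis points.

935 basis points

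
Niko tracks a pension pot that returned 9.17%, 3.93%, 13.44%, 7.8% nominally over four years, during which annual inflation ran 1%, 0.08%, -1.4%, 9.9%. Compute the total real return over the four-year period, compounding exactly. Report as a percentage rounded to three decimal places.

Nominal growth factor = 1.0917 × 1.0393 × 1.1344 × 1.0780 = 1.3874879
Price-level growth factor = 1.0100 × 1.0008 × 0.9860 × 1.0990 = 1.0953257
Real growth factor = 1.3874879 / 1.0953257 = 1.2667355
Total real return = 1.2667355 − 1 → 26.674%.

26.674%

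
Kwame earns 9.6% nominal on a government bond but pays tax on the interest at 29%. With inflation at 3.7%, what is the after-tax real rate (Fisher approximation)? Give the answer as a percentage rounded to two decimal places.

3.12%

After-tax nominal return = 9.6% × (1 − 0.29) = 6.8160%.
r ≈ 6.8160% − 3.7% → 3.12%.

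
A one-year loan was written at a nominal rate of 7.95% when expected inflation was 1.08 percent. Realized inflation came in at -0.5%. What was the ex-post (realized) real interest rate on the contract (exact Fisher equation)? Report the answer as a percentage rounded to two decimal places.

8.49%

Ex-post: (1 + 0.0795)/(1 − 0.0050) − 1 = 8.4925%
So the realized real rate is 8.49%.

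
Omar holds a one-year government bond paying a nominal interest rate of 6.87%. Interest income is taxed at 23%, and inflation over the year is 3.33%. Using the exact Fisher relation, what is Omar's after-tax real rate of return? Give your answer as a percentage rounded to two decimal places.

1.90%

After-tax nominal return = 6.87% × (1 − 0.23) = 5.2899%.
1 + r = 1.052899 / 1.03330 = 1.018967
After-tax real rate = 1.018967 − 1 → 1.90%.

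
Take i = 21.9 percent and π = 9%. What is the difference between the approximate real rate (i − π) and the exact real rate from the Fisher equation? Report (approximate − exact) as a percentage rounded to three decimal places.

1.065%

Approximate: r ≈ 21.900% − 9.000% = 12.9000%
Exact: (1 + 0.2190)/(1 + 0.0900) − 1 = 11.8349%
Error = 12.9000% − 11.8349% = 1.0651% → 1.065%.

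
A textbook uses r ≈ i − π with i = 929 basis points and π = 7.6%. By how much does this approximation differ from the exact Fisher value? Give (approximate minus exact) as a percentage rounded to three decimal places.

0.119%

Approximate: r ≈ 9.290% − 7.600% = 1.6900%
Exact: (1 + 0.0929)/(1 + 0.0760) − 1 = 1.5706%
Error = 1.6900% − 1.5706% = 0.1194% → 0.119%.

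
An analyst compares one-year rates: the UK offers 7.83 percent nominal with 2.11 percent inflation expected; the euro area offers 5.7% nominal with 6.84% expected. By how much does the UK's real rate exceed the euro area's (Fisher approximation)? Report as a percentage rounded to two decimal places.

6.86%

The UK: 7.83% − 2.11% = 5.720%
The euro area: 5.7% − 6.84% = -1.140%
Differential = 6.860% → 6.86%.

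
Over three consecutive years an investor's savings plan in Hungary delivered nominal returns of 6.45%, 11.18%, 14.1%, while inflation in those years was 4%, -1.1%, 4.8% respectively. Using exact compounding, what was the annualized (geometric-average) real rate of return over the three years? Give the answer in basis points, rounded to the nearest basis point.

780 basis points

Compound the nominal returns: 1.0645 × 1.1118 × 1.1410 = 1.35038617.
Compound inflation: 1.0400 × 0.9890 × 1.0480 = 1.07793088.
Deflate: 1.35038617 / 1.07793088 = 1.25275766.
Annualized real rate = 1.25275766^(1/3) − 1 = 7.8009% → 780 basis points.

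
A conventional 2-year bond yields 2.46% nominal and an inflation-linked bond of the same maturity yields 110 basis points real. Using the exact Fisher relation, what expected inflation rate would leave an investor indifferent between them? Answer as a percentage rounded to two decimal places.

1.35%

(1 + π) = (1 + i)/(1 + r) = 1.02460 / 1.01100 = 1.013452
Break-even inflation = 1.013452 − 1 → 1.35%.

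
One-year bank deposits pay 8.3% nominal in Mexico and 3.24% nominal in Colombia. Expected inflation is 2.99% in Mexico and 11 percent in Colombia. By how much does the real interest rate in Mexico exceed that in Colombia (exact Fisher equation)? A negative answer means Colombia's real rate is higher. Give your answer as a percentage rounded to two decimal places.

12.15%

Mexico: (1 + 0.0830)/(1 + 0.0299) − 1 = 5.1558%
Colombia: (1 + 0.0324)/(1 + 0.1100) − 1 = -6.9910%
Differential = 5.1558% − (-6.9910%) = 12.1468% → 12.15%.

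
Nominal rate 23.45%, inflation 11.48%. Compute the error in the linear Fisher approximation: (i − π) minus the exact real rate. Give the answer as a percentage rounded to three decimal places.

Approximate: r ≈ 23.450% − 11.480% = 11.9700%
Exact: (1 + 0.2345)/(1 + 0.1148) − 1 = 10.7374%
Error = 11.9700% − 10.7374% = 1.2326% → 1.233%.

1.233%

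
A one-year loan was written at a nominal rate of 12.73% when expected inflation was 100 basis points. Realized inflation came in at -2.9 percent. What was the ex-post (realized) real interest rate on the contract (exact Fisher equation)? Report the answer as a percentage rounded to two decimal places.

Ex-post: (1 + 0.1273)/(1 − 0.0290) − 1 = 16.0968%
So the realized real rate is 16.10%.

16.10%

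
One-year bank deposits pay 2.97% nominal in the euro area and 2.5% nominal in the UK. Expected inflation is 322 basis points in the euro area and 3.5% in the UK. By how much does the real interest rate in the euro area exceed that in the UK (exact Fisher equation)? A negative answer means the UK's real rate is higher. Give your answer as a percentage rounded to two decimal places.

0.72%

The euro area: (1 + 0.0297)/(1 + 0.0322) − 1 = -0.2422%
The UK: (1 + 0.0250)/(1 + 0.0350) − 1 = -0.9662%
Differential = -0.2422% − (-0.9662%) = 0.7240% → 0.72%.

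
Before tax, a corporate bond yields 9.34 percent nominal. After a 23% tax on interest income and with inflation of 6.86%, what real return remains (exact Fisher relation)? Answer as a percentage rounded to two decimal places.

After-tax nominal return = 9.34% × (1 − 0.23) = 7.1918%.
1 + r = 1.071918 / 1.06860 = 1.003105
After-tax real rate = 1.003105 − 1 → 0.31%.

0.31%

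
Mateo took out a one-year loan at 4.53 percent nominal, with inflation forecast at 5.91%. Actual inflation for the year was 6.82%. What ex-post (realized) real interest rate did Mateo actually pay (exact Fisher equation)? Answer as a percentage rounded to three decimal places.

Ex-post: (1 + 0.0453)/(1 + 0.0682) − 1 = -2.1438%
So the realized real rate is -2.144%.

-2.144%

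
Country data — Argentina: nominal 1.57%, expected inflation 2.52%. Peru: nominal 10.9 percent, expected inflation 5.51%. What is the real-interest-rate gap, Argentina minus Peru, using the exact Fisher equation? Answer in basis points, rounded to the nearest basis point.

-604 basis points

Argentina: (1 + 0.0157)/(1 + 0.0252) − 1 = -0.9266%
Peru: (1 + 0.1090)/(1 + 0.0551) − 1 = 5.1085%
Differential = -0.9266% − 5.1085% = -6.0352% → -604 basis points.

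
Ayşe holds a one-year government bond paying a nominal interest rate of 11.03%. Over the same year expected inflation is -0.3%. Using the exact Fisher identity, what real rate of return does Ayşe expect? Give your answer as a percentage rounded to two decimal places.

1 + r = 1.11030 / 0.99700 = 1.113641
r = 1.113641 − 1 = 11.3641%, i.e. 11.36%.

11.36%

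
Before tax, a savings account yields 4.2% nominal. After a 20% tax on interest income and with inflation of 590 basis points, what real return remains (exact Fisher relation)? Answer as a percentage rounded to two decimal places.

-2.40%

After-tax nominal return = 4.2% × (1 − 0.2) = 3.3600%.
1 + r = 1.03360 / 1.05900 = 0.976015
After-tax real rate = 0.976015 − 1 → -2.40%.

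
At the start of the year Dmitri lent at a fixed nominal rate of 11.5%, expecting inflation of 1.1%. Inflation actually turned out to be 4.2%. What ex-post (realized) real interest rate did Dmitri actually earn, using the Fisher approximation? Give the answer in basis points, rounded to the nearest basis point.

Ex-post: 11.5% − 4.2% = 7.300%
So the realized real rate is 730 basis points.

730 basis points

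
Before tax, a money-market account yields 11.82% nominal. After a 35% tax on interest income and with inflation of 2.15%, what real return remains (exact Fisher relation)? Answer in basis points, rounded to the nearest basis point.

542 basis points

After-tax nominal return = 11.82% × (1 − 0.35) = 7.6830%.
1 + r = 1.07683 / 1.02150 = 1.054165
After-tax real rate = 1.054165 − 1 → 542 basis points.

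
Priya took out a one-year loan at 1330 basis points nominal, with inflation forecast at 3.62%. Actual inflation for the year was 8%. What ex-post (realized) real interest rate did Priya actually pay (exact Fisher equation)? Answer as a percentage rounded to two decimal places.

4.91%

Ex-post: (1 + 0.1330)/(1 + 0.0800) − 1 = 4.9074%
So the realized real rate is 4.91%.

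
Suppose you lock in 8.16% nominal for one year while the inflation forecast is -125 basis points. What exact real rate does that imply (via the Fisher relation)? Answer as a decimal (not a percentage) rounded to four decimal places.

0.0953

By the Fisher relation, 1 + r = (1 + i)/(1 + π).
1 + r = 1.08160 / 0.98750 = 1.095291
r = 1.095291 − 1 = 9.5291%, i.e. 0.0953.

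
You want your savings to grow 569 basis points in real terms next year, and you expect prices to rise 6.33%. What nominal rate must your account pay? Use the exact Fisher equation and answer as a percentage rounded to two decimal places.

12.38%

(1 + i) = (1 + r)(1 + π) = 1.05690 × 1.06330 = 1.12380177
i = 1.12380177 − 1, so the required nominal rate is 12.38%.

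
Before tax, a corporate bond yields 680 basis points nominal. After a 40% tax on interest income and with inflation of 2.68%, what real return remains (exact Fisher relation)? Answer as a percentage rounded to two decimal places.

After-tax nominal return = 6.8% × (1 − 0.4) = 4.0800%.
1 + r = 1.04080 / 1.02680 = 1.013635
After-tax real rate = 1.013635 − 1 → 1.36%.

1.36%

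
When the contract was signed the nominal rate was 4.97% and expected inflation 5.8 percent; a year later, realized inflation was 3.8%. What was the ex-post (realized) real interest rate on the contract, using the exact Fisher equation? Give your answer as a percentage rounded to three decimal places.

Ex-post: (1 + 0.0497)/(1 + 0.0380) − 1 = 1.1272%
So the realized real rate is 1.127%.

1.127%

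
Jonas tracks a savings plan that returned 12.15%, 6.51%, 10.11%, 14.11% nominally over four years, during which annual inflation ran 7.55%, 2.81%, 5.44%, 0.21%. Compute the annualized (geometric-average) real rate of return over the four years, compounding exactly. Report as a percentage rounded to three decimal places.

6.462%

Nominal growth factor = 1.1215 × 1.0651 × 1.1011 × 1.1411 = 1.50085982
Price-level growth factor = 1.0755 × 1.0281 × 1.0544 × 1.0021 = 1.16832114
Real growth factor = 1.50085982 / 1.16832114 = 1.28462952
Annualized real rate = 1.28462952^(1/4) − 1 = 6.4620% → 6.462%.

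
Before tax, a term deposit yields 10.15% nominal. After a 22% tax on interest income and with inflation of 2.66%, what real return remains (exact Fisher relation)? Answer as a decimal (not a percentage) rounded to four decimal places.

After-tax nominal return = 10.15% × (1 − 0.22) = 7.9170%.
1 + r = 1.07917 / 1.02660 = 1.051208
After-tax real rate = 1.051208 − 1 → 0.0512.

0.0512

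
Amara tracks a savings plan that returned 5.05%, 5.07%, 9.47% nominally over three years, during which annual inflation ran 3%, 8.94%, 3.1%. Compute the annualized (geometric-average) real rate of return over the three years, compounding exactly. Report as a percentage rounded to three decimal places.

1.460%

Nominal growth factor = 1.0505 × 1.0507 × 1.0947 = 1.20828646
Price-level growth factor = 1.0300 × 1.0894 × 1.0310 = 1.15686654
Real growth factor = 1.20828646 / 1.15686654 = 1.04444758
Annualized real rate = 1.04444758^(1/3) − 1 = 1.4602% → 1.460%.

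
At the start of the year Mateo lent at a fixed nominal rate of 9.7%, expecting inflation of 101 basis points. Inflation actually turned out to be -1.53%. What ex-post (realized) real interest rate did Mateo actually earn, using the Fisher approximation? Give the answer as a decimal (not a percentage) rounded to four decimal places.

0.1123

Ex-post: 9.7% − (-1.53%) = 11.230%
So the realized real rate is 0.1123.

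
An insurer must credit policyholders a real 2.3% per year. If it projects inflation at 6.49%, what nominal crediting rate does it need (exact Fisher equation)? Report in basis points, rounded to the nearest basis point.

(1 + i) = (1 + r)(1 + π) = 1.02300 × 1.06490 = 1.0893927
i = 1.0893927 − 1, so the required nominal rate is 894 basis points.

894 basis points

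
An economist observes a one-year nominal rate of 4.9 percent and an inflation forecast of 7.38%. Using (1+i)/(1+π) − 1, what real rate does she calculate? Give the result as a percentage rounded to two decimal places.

-2.31%

By the Fisher equation, 1 + r = (1 + i)/(1 + π).
1 + r = 1.04900 / 1.07380 = 0.976904
r = 0.976904 − 1 = -2.3096%, i.e. -2.31%.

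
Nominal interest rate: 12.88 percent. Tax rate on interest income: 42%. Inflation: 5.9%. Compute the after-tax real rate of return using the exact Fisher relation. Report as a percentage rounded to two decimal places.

After-tax nominal return = 12.88% × (1 − 0.42) = 7.4704%.
1 + r = 1.074704 / 1.05900 = 1.014829
After-tax real rate = 1.014829 − 1 → 1.48%.

1.48%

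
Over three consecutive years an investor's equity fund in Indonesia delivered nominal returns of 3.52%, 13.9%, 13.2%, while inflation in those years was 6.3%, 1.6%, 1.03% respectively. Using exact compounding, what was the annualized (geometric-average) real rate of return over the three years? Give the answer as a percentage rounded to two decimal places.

Nominal growth factor = 1.0352 × 1.1390 × 1.1320 = 1.33473305
Price-level growth factor = 1.0630 × 1.0160 × 1.0103 = 1.09113208
Real growth factor = 1.33473305 / 1.09113208 = 1.22325525
Annualized real rate = 1.22325525^(1/3) − 1 = 6.9479% → 6.95%.

6.95%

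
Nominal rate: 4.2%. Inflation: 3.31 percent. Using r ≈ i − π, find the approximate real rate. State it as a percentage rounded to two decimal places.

r ≈ i − π = 4.2% − 3.31% = 0.89%.

0.89%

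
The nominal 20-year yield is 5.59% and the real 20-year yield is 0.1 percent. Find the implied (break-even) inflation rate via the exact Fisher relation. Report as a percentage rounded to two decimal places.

(1 + π) = (1 + i)/(1 + r) = 1.05590 / 1.00100 = 1.054845
Break-even inflation = 1.054845 − 1 → 5.48%.

5.48%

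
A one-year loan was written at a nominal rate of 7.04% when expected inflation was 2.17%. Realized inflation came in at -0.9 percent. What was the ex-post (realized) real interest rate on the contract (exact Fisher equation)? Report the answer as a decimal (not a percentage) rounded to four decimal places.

0.0801

Ex-post: (1 + 0.0704)/(1 − 0.0090) − 1 = 8.0121%
So the realized real rate is 0.0801.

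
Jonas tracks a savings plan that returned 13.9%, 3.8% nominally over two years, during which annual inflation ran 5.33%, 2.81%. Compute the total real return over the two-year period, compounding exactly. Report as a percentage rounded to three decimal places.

9.178%

Nominal growth factor = 1.1390 × 1.0380 = 1.182282
Price-level growth factor = 1.0533 × 1.0281 = 1.082898
Real growth factor = 1.182282 / 1.082898 = 1.091776
Total real return = 1.091776 − 1 → 9.178%.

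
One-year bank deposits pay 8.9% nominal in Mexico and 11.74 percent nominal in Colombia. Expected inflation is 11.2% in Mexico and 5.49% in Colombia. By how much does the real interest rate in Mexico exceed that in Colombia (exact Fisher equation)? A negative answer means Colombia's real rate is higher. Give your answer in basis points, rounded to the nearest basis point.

-799 basis points

Mexico: (1 + 0.0890)/(1 + 0.1120) − 1 = -2.0683%
Colombia: (1 + 0.1174)/(1 + 0.0549) − 1 = 5.9247%
Differential = -2.0683% − 5.9247% = -7.9931% → -799 basis points.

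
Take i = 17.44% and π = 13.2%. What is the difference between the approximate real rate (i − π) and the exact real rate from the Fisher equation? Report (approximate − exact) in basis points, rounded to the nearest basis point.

49 basis points

Approximate: r ≈ 17.440% − 13.200% = 4.2400%
Exact: (1 + 0.1744)/(1 + 0.1320) − 1 = 3.7456%
Error = 4.2400% − 3.7456% = 0.4944% → 49 basis points.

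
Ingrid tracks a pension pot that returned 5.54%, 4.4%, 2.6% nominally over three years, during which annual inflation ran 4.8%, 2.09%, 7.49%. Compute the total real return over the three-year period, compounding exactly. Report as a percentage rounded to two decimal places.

-1.70%

Compound the nominal returns: 1.0554 × 1.0440 × 1.0260 = 1.130485.
Compound inflation: 1.0480 × 1.0209 × 1.0749 = 1.150039.
Deflate: 1.130485 / 1.150039 = 0.982997.
Total real return = 0.982997 − 1 → -1.70%.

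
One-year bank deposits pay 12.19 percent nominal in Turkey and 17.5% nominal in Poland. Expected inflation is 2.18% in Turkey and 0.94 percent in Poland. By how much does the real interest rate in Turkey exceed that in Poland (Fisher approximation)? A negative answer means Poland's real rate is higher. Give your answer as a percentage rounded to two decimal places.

-6.55%

Turkey: 12.19% − 2.18% = 10.010%
Poland: 17.5% − 0.94% = 16.560%
Differential = -6.550% → -6.55%.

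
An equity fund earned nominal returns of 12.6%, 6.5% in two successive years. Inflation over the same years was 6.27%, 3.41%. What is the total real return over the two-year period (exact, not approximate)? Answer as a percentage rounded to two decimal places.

Compound the nominal returns: 1.1260 × 1.0650 = 1.199190.
Compound inflation: 1.0627 × 1.0341 = 1.098938.
Deflate: 1.199190 / 1.098938 = 1.091226.
Total real return = 1.091226 − 1 → 9.12%.

9.12%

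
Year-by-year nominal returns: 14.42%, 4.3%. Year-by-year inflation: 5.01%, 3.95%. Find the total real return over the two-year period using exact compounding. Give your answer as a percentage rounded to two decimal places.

9.33%

Nominal growth factor = 1.1442 × 1.0430 = 1.193401
Price-level growth factor = 1.0501 × 1.0395 = 1.091579
Real growth factor = 1.193401 / 1.091579 = 1.093279
Total real return = 1.093279 − 1 → 9.33%.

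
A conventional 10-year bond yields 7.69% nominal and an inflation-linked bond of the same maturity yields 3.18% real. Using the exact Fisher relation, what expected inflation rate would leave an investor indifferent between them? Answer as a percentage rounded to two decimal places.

(1 + π) = (1 + i)/(1 + r) = 1.07690 / 1.03180 = 1.043710
Break-even inflation = 1.043710 − 1 → 4.37%.

4.37%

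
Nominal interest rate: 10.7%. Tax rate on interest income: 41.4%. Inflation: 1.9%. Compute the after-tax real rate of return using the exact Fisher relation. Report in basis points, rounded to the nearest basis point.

429 basis points

After-tax nominal return = 10.7% × (1 − 0.414) = 6.2702%.
1 + r = 1.062702 / 1.01900 = 1.042887
After-tax real rate = 1.042887 − 1 → 429 basis points.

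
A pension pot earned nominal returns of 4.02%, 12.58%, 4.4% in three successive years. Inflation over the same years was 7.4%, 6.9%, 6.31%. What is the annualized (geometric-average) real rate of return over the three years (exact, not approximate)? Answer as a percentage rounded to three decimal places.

Nominal growth factor = 1.0402 × 1.1258 × 1.0440 = 1.222583675
Price-level growth factor = 1.0740 × 1.0690 × 1.0631 = 1.220551489
Real growth factor = 1.222583675 / 1.220551489 = 1.001664974
Annualized real rate = 1.001664974^(1/3) − 1 = 0.05547% → 0.055%.

0.055%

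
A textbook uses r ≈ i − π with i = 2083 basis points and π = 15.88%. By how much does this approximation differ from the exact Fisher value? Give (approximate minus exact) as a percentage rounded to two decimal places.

Approximate: r ≈ 20.830% − 15.880% = 4.9500%
Exact: (1 + 0.2083)/(1 + 0.1588) − 1 = 4.2717%
Error = 4.9500% − 4.2717% = 0.6783% → 0.68%.

0.68%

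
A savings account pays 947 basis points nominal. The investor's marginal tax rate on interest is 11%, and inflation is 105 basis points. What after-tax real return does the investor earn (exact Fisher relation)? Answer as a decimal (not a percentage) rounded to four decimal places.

0.0730

After-tax nominal return = 9.47% × (1 − 0.11) = 8.4283%.
1 + r = 1.084283 / 1.01050 = 1.073016
After-tax real rate = 1.073016 − 1 → 0.0730.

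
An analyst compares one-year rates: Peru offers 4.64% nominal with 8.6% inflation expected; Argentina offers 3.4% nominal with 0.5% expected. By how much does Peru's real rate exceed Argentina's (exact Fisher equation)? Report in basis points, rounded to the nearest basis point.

-653 basis points

Peru: (1 + 0.0464)/(1 + 0.0860) − 1 = -3.6464%
Argentina: (1 + 0.0340)/(1 + 0.0050) − 1 = 2.8856%
Differential = -3.6464% − 2.8856% = -6.5320% → -653 basis points.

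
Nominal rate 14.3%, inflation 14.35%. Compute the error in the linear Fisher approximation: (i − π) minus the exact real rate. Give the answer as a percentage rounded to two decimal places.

Approximate: r ≈ 14.300% − 14.350% = -0.0500%
Exact: (1 + 0.1430)/(1 + 0.1435) − 1 = -0.0437%
Error = -0.0500% − (-0.0437%) = -0.0063% → -0.01%.

-0.01%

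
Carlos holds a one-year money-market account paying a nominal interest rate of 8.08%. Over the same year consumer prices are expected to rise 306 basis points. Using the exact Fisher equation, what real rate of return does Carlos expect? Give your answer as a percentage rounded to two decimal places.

4.87%

1 + r = 1.08080 / 1.03060 = 1.048709
r = 1.048709 − 1 = 4.8709%, i.e. 4.87%.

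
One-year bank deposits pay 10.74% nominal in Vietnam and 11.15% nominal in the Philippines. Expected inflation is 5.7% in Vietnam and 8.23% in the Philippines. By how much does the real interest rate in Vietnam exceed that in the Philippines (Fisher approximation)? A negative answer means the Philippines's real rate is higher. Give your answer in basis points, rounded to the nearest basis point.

Vietnam: 10.74% − 5.7% = 5.040%
The Philippines: 11.15% − 8.23% = 2.920%
Differential = 2.120% → 212 basis points.

212 basis points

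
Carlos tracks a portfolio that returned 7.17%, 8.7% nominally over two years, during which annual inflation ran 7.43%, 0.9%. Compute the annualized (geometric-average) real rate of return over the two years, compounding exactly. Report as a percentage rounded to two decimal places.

3.67%

Nominal growth factor = 1.0717 × 1.0870 = 1.16493790
Price-level growth factor = 1.0743 × 1.0090 = 1.08396870
Real growth factor = 1.16493790 / 1.08396870 = 1.07469699
Annualized real rate = 1.07469699^(1/2) − 1 = 3.6676% → 3.67%.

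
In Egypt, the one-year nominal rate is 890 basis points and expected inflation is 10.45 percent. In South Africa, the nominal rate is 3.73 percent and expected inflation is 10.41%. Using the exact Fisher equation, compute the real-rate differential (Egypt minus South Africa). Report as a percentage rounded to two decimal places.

Egypt: (1 + 0.0890)/(1 + 0.1045) − 1 = -1.4033%
South Africa: (1 + 0.0373)/(1 + 0.1041) − 1 = -6.0502%
Differential = -1.4033% − (-6.0502%) = 4.6468% → 4.65%.

4.65%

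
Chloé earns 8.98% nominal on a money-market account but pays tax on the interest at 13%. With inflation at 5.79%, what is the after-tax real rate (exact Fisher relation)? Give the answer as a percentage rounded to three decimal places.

1.912%

After-tax nominal return = 8.98% × (1 − 0.13) = 7.8126%.
1 + r = 1.078126 / 1.05790 = 1.019119
After-tax real rate = 1.019119 − 1 → 1.912%.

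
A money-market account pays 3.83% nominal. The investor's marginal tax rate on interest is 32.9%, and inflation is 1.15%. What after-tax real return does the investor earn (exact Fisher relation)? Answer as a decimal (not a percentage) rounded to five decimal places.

0.01404

After-tax nominal return = 3.83% × (1 − 0.329) = 2.56993%.
1 + r = 1.0256993 / 1.01150 = 1.014038
After-tax real rate = 1.014038 − 1 → 0.01404.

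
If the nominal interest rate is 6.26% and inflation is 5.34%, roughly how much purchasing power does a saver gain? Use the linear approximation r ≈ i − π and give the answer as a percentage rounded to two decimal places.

r ≈ i − π = 6.26% − 5.34% = 0.92%.

0.92%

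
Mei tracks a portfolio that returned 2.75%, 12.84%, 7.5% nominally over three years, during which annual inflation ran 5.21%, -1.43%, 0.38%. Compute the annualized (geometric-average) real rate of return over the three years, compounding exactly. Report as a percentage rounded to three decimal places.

6.186%

Nominal growth factor = 1.0275 × 1.1284 × 1.0750 = 1.24638833
Price-level growth factor = 1.0521 × 0.9857 × 1.0038 = 1.04099578
Real growth factor = 1.24638833 / 1.04099578 = 1.19730392
Annualized real rate = 1.19730392^(1/3) − 1 = 6.1862% → 6.186%.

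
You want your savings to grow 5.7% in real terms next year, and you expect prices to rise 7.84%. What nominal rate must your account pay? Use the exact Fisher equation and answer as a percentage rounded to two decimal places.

13.99%

(1 + i) = (1 + r)(1 + π) = 1.05700 × 1.07840 = 1.1398688
i = 1.1398688 − 1, so the required nominal rate is 13.99%.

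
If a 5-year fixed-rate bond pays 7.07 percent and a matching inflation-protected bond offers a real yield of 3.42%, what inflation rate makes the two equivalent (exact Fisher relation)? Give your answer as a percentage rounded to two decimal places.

(1 + π) = (1 + i)/(1 + r) = 1.07070 / 1.03420 = 1.035293
Break-even inflation = 1.035293 − 1 → 3.53%.

3.53%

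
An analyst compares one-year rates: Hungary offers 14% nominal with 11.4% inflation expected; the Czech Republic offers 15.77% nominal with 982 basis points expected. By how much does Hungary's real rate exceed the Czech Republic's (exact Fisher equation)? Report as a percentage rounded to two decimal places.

Hungary: (1 + 0.1400)/(1 + 0.1140) − 1 = 2.3339%
The Czech Republic: (1 + 0.1577)/(1 + 0.0982) − 1 = 5.4180%
Differential = 2.3339% − 5.4180% = -3.0840% → -3.08%.

-3.08%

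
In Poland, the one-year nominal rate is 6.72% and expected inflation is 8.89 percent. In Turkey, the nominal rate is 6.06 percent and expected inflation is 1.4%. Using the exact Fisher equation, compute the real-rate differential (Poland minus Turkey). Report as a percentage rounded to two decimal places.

-6.59%

Poland: (1 + 0.0672)/(1 + 0.0889) − 1 = -1.9928%
Turkey: (1 + 0.0606)/(1 + 0.0140) − 1 = 4.5957%
Differential = -1.9928% − 4.5957% = -6.5885% → -6.59%.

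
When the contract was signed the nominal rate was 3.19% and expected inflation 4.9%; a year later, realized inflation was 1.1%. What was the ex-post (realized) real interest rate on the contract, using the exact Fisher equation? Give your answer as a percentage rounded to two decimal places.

Ex-post: (1 + 0.0319)/(1 + 0.0110) − 1 = 2.0673%
So the realized real rate is 2.07%.

2.07%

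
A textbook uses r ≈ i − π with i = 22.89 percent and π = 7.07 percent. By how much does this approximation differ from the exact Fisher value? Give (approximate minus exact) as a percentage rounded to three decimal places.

Approximate: r ≈ 22.890% − 7.070% = 15.8200%
Exact: (1 + 0.2289)/(1 + 0.0707) − 1 = 14.7754%
Error = 15.8200% − 14.7754% = 1.0446% → 1.045%.

1.045%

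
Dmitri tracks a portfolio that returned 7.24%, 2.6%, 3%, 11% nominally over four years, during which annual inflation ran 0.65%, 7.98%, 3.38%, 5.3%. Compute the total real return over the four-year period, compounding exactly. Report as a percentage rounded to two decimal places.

Nominal growth factor = 1.0724 × 1.0260 × 1.0300 × 1.1100 = 1.257953
Price-level growth factor = 1.0065 × 1.0798 × 1.0338 × 1.0530 = 1.183101
Real growth factor = 1.257953 / 1.183101 = 1.063267
Total real return = 1.063267 − 1 → 6.33%.

6.33%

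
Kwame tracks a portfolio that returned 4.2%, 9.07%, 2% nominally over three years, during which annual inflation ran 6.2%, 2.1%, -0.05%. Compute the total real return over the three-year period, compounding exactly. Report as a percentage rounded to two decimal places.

Compound the nominal returns: 1.0420 × 1.0907 × 1.0200 = 1.159240.
Compound inflation: 1.0620 × 1.0210 × 0.9995 = 1.083760.
Deflate: 1.159240 / 1.083760 = 1.069646.
Total real return = 1.069646 − 1 → 6.96%.

6.96%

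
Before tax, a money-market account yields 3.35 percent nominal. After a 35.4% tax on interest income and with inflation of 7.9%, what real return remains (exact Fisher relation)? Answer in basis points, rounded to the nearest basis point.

After-tax nominal return = 3.35% × (1 − 0.354) = 2.1641%.
1 + r = 1.021641 / 1.07900 = 0.946841
After-tax real rate = 0.946841 − 1 → -532 basis points.

-532 basis points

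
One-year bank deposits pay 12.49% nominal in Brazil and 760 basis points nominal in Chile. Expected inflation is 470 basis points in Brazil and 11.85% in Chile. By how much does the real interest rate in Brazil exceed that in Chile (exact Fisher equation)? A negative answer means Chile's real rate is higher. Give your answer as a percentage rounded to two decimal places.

Brazil: (1 + 0.1249)/(1 + 0.0470) − 1 = 7.4403%
Chile: (1 + 0.0760)/(1 + 0.1185) − 1 = -3.7997%
Differential = 7.4403% − (-3.7997%) = 11.2400% → 11.24%.

11.24%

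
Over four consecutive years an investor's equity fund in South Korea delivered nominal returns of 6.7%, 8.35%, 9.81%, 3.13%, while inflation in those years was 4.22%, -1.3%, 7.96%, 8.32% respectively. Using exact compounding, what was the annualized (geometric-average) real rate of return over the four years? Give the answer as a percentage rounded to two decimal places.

2.14%

Nominal growth factor = 1.0670 × 1.0835 × 1.0981 × 1.0313 = 1.30924295
Price-level growth factor = 1.0422 × 0.9870 × 1.0796 × 1.0832 = 1.20292832
Real growth factor = 1.30924295 / 1.20292832 = 1.08837986
Annualized real rate = 1.08837986^(1/4) − 1 = 2.1398% → 2.14%.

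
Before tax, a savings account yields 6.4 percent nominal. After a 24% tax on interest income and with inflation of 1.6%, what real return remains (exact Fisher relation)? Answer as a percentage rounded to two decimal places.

After-tax nominal return = 6.4% × (1 − 0.24) = 4.8640%.
1 + r = 1.04864 / 1.01600 = 1.032126
After-tax real rate = 1.032126 − 1 → 3.21%.

3.21%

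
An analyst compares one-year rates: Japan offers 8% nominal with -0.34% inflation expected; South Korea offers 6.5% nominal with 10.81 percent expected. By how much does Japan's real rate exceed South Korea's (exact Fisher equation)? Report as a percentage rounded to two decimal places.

Japan: (1 + 0.0800)/(1 − 0.0034) − 1 = 8.3685%
South Korea: (1 + 0.0650)/(1 + 0.1081) − 1 = -3.8895%
Differential = 8.3685% − (-3.8895%) = 12.2580% → 12.26%.

12.26%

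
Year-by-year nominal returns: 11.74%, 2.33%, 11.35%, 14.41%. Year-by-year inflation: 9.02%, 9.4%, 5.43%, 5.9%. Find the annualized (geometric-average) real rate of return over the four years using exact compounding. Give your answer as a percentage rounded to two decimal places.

2.27%

Nominal growth factor = 1.1174 × 1.0233 × 1.1135 × 1.1441 = 1.45668567
Price-level growth factor = 1.0902 × 1.0940 × 1.0543 × 1.0590 = 1.33163029
Real growth factor = 1.45668567 / 1.33163029 = 1.09391148
Annualized real rate = 1.09391148^(1/4) − 1 = 2.2694% → 2.27%.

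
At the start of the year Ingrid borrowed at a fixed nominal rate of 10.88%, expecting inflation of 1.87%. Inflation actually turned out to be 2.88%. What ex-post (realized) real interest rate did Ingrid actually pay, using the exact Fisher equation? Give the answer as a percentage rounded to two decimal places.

Ex-post: (1 + 0.1088)/(1 + 0.0288) − 1 = 7.7760%
So the realized real rate is 7.78%.

7.78%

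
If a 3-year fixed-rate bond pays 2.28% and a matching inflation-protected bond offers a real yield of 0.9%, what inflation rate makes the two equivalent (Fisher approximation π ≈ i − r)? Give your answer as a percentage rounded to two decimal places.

1.38%

π ≈ i − r = 2.28% − 0.9% → 1.38%.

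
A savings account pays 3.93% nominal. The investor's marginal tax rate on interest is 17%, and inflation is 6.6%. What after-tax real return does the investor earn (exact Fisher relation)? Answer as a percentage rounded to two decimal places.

-3.13%

After-tax nominal return = 3.93% × (1 − 0.17) = 3.2619%.
1 + r = 1.032619 / 1.06600 = 0.968686
After-tax real rate = 0.968686 − 1 → -3.13%.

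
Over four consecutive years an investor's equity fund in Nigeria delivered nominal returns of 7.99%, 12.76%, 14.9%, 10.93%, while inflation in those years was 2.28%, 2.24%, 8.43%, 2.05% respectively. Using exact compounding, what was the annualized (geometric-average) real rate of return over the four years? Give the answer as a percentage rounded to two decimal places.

Nominal growth factor = 1.0799 × 1.1276 × 1.1490 × 1.1093 = 1.55205694
Price-level growth factor = 1.0228 × 1.0224 × 1.0843 × 1.0205 = 1.15710835
Real growth factor = 1.55205694 / 1.15710835 = 1.34132378
Annualized real rate = 1.34132378^(1/4) − 1 = 7.6176% → 7.62%.

7.62%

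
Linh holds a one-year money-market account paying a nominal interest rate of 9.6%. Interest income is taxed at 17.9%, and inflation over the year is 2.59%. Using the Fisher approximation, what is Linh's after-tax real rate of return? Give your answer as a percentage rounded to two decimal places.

After-tax nominal return = 9.6% × (1 − 0.179) = 7.8816%.
r ≈ 7.8816% − 2.59% → 5.29%.

5.29%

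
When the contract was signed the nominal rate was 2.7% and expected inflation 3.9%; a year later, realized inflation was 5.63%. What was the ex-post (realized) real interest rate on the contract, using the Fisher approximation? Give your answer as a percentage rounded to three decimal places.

Ex-post: 2.7% − 5.63% = -2.930%
So the realized real rate is -2.930%.

-2.930%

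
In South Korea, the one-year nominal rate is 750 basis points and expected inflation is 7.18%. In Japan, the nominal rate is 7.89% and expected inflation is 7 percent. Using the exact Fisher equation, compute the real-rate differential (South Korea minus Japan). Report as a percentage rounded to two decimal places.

-0.53%

South Korea: (1 + 0.0750)/(1 + 0.0718) − 1 = 0.2986%
Japan: (1 + 0.0789)/(1 + 0.0700) − 1 = 0.8318%
Differential = 0.2986% − 0.8318% = -0.5332% → -0.53%.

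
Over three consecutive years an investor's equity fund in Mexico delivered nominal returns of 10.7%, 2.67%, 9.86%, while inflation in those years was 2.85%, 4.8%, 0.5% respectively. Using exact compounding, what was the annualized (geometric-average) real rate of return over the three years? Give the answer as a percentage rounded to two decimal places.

4.85%

Compound the nominal returns: 1.1070 × 1.0267 × 1.0986 = 1.24862141.
Compound inflation: 1.0285 × 1.0480 × 1.0050 = 1.08325734.
Deflate: 1.24862141 / 1.08325734 = 1.15265447.
Annualized real rate = 1.15265447^(1/3) − 1 = 4.8495% → 4.85%.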